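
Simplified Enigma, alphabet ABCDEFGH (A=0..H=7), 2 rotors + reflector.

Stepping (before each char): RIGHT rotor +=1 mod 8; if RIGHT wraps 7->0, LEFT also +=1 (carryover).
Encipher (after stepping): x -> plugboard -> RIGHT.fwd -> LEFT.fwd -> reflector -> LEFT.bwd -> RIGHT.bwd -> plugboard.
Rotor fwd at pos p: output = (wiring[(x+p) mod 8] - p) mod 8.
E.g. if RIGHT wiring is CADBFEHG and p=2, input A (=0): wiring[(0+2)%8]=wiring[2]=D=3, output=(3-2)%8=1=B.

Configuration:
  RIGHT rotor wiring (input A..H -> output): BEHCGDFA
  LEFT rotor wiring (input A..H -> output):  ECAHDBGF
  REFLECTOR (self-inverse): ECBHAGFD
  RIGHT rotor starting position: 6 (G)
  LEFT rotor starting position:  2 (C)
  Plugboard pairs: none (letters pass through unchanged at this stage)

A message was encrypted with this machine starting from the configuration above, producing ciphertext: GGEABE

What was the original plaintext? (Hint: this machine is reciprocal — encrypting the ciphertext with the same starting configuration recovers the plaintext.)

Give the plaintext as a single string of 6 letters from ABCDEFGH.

Answer: FBGCFD

Derivation:
Char 1 ('G'): step: R->7, L=2; G->plug->G->R->E->L->E->refl->A->L'->H->R'->F->plug->F
Char 2 ('G'): step: R->0, L->3 (L advanced); G->plug->G->R->F->L->B->refl->C->L'->E->R'->B->plug->B
Char 3 ('E'): step: R->1, L=3; E->plug->E->R->C->L->G->refl->F->L'->H->R'->G->plug->G
Char 4 ('A'): step: R->2, L=3; A->plug->A->R->F->L->B->refl->C->L'->E->R'->C->plug->C
Char 5 ('B'): step: R->3, L=3; B->plug->B->R->D->L->D->refl->H->L'->G->R'->F->plug->F
Char 6 ('E'): step: R->4, L=3; E->plug->E->R->F->L->B->refl->C->L'->E->R'->D->plug->D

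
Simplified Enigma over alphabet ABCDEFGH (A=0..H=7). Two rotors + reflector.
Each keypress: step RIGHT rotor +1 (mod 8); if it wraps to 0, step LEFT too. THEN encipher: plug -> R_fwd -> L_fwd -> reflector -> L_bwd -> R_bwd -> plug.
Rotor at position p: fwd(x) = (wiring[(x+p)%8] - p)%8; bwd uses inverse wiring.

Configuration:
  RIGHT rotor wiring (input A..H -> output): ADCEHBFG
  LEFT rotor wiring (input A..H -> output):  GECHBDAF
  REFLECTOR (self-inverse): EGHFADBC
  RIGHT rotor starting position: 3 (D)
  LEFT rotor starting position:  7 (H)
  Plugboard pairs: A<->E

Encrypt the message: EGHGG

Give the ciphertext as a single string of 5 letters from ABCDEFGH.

Answer: DBCDA

Derivation:
Char 1 ('E'): step: R->4, L=7; E->plug->A->R->D->L->D->refl->F->L'->C->R'->D->plug->D
Char 2 ('G'): step: R->5, L=7; G->plug->G->R->H->L->B->refl->G->L'->A->R'->B->plug->B
Char 3 ('H'): step: R->6, L=7; H->plug->H->R->D->L->D->refl->F->L'->C->R'->C->plug->C
Char 4 ('G'): step: R->7, L=7; G->plug->G->R->C->L->F->refl->D->L'->D->R'->D->plug->D
Char 5 ('G'): step: R->0, L->0 (L advanced); G->plug->G->R->F->L->D->refl->F->L'->H->R'->E->plug->A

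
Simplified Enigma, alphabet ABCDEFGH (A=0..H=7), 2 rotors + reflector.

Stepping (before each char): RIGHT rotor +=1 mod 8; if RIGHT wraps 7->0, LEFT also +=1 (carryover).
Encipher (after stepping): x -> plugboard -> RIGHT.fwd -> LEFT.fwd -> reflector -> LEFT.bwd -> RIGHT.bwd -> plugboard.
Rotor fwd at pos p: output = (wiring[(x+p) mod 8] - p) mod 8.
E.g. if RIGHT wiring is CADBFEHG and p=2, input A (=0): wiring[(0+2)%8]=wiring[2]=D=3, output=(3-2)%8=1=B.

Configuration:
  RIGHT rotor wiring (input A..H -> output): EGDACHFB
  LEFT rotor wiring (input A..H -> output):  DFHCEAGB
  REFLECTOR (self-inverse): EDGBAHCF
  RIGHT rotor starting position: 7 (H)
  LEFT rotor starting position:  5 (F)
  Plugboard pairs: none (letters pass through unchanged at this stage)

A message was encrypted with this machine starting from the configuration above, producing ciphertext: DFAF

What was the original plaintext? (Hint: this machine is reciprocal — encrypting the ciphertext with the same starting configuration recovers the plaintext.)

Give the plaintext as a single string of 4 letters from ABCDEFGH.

Char 1 ('D'): step: R->0, L->6 (L advanced); D->plug->D->R->A->L->A->refl->E->L'->F->R'->G->plug->G
Char 2 ('F'): step: R->1, L=6; F->plug->F->R->E->L->B->refl->D->L'->B->R'->D->plug->D
Char 3 ('A'): step: R->2, L=6; A->plug->A->R->B->L->D->refl->B->L'->E->R'->H->plug->H
Char 4 ('F'): step: R->3, L=6; F->plug->F->R->B->L->D->refl->B->L'->E->R'->C->plug->C

Answer: GDHC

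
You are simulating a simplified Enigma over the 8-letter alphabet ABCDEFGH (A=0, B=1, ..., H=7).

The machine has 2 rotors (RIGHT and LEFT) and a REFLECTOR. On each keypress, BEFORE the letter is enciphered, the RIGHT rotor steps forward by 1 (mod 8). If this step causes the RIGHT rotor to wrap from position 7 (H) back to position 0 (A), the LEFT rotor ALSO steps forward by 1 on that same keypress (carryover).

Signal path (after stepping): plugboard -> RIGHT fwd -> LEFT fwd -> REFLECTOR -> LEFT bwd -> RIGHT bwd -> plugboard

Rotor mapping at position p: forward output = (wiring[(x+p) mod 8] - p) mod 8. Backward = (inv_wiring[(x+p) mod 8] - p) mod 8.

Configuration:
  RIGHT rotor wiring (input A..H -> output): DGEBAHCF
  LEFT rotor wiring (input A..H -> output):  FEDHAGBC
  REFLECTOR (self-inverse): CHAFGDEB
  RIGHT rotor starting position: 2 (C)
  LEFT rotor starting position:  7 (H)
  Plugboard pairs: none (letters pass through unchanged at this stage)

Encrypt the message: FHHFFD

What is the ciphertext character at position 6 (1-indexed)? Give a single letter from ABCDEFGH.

Char 1 ('F'): step: R->3, L=7; F->plug->F->R->A->L->D->refl->F->L'->C->R'->E->plug->E
Char 2 ('H'): step: R->4, L=7; H->plug->H->R->F->L->B->refl->H->L'->G->R'->C->plug->C
Char 3 ('H'): step: R->5, L=7; H->plug->H->R->D->L->E->refl->G->L'->B->R'->E->plug->E
Char 4 ('F'): step: R->6, L=7; F->plug->F->R->D->L->E->refl->G->L'->B->R'->H->plug->H
Char 5 ('F'): step: R->7, L=7; F->plug->F->R->B->L->G->refl->E->L'->D->R'->H->plug->H
Char 6 ('D'): step: R->0, L->0 (L advanced); D->plug->D->R->B->L->E->refl->G->L'->F->R'->H->plug->H

H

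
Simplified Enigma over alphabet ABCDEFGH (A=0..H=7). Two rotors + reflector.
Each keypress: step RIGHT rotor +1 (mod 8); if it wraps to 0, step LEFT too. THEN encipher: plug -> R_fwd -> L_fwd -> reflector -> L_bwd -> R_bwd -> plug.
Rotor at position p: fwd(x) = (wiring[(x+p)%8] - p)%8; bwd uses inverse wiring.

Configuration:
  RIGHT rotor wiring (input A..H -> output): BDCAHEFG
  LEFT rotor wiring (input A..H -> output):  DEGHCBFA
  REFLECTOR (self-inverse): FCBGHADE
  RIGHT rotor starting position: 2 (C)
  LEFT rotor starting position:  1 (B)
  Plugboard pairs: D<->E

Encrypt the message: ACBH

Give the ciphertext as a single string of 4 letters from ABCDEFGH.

Char 1 ('A'): step: R->3, L=1; A->plug->A->R->F->L->E->refl->H->L'->G->R'->F->plug->F
Char 2 ('C'): step: R->4, L=1; C->plug->C->R->B->L->F->refl->A->L'->E->R'->H->plug->H
Char 3 ('B'): step: R->5, L=1; B->plug->B->R->A->L->D->refl->G->L'->C->R'->H->plug->H
Char 4 ('H'): step: R->6, L=1; H->plug->H->R->G->L->H->refl->E->L'->F->R'->D->plug->E

Answer: FHHE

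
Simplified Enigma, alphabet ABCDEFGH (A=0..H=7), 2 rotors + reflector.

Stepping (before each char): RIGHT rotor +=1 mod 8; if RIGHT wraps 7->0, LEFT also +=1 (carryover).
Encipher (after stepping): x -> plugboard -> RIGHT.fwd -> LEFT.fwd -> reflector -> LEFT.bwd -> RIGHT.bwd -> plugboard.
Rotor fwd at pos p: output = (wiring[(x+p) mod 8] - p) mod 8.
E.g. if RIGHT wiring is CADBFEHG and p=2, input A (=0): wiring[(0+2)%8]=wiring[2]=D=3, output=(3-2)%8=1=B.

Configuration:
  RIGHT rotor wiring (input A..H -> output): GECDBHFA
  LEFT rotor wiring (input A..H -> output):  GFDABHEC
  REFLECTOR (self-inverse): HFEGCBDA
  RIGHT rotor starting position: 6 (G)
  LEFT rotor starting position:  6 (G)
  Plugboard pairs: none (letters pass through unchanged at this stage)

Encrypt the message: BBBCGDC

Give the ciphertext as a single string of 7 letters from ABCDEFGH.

Answer: EFEGBHF

Derivation:
Char 1 ('B'): step: R->7, L=6; B->plug->B->R->H->L->B->refl->F->L'->E->R'->E->plug->E
Char 2 ('B'): step: R->0, L->7 (L advanced); B->plug->B->R->E->L->B->refl->F->L'->H->R'->F->plug->F
Char 3 ('B'): step: R->1, L=7; B->plug->B->R->B->L->H->refl->A->L'->G->R'->E->plug->E
Char 4 ('C'): step: R->2, L=7; C->plug->C->R->H->L->F->refl->B->L'->E->R'->G->plug->G
Char 5 ('G'): step: R->3, L=7; G->plug->G->R->B->L->H->refl->A->L'->G->R'->B->plug->B
Char 6 ('D'): step: R->4, L=7; D->plug->D->R->E->L->B->refl->F->L'->H->R'->H->plug->H
Char 7 ('C'): step: R->5, L=7; C->plug->C->R->D->L->E->refl->C->L'->F->R'->F->plug->F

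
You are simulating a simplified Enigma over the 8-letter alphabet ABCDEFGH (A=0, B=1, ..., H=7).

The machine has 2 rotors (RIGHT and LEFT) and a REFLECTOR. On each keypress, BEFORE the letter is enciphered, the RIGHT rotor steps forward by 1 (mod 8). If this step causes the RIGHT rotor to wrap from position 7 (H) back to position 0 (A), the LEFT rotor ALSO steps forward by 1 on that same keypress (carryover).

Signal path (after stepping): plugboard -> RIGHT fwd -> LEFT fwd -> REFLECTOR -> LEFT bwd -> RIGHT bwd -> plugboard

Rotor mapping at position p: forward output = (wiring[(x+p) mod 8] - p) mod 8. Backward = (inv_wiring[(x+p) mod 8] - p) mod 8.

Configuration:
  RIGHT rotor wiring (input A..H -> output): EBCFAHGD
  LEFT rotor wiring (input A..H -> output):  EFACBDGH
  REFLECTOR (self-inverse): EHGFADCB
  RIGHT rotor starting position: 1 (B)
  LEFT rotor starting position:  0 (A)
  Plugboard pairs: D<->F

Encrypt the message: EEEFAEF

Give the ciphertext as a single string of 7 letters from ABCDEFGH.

Answer: HACEGFD

Derivation:
Char 1 ('E'): step: R->2, L=0; E->plug->E->R->E->L->B->refl->H->L'->H->R'->H->plug->H
Char 2 ('E'): step: R->3, L=0; E->plug->E->R->A->L->E->refl->A->L'->C->R'->A->plug->A
Char 3 ('E'): step: R->4, L=0; E->plug->E->R->A->L->E->refl->A->L'->C->R'->C->plug->C
Char 4 ('F'): step: R->5, L=0; F->plug->D->R->H->L->H->refl->B->L'->E->R'->E->plug->E
Char 5 ('A'): step: R->6, L=0; A->plug->A->R->A->L->E->refl->A->L'->C->R'->G->plug->G
Char 6 ('E'): step: R->7, L=0; E->plug->E->R->G->L->G->refl->C->L'->D->R'->D->plug->F
Char 7 ('F'): step: R->0, L->1 (L advanced); F->plug->D->R->F->L->F->refl->D->L'->H->R'->F->plug->D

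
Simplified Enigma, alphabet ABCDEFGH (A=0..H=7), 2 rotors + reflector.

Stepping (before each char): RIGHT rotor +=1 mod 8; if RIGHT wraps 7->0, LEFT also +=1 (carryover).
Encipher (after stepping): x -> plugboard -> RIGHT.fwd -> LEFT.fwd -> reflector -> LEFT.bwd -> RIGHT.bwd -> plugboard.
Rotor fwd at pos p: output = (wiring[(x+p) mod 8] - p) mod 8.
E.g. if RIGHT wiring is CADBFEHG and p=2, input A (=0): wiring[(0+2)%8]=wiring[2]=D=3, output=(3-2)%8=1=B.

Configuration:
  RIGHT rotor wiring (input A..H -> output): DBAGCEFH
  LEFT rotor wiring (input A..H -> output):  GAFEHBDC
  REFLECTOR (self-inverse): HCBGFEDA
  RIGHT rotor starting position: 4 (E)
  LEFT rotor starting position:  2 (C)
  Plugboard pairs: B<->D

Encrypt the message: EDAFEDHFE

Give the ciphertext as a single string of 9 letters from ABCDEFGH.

Answer: GGEAFEBHF

Derivation:
Char 1 ('E'): step: R->5, L=2; E->plug->E->R->E->L->B->refl->C->L'->B->R'->G->plug->G
Char 2 ('D'): step: R->6, L=2; D->plug->B->R->B->L->C->refl->B->L'->E->R'->G->plug->G
Char 3 ('A'): step: R->7, L=2; A->plug->A->R->A->L->D->refl->G->L'->H->R'->E->plug->E
Char 4 ('F'): step: R->0, L->3 (L advanced); F->plug->F->R->E->L->H->refl->A->L'->D->R'->A->plug->A
Char 5 ('E'): step: R->1, L=3; E->plug->E->R->D->L->A->refl->H->L'->E->R'->F->plug->F
Char 6 ('D'): step: R->2, L=3; D->plug->B->R->E->L->H->refl->A->L'->D->R'->E->plug->E
Char 7 ('H'): step: R->3, L=3; H->plug->H->R->F->L->D->refl->G->L'->C->R'->D->plug->B
Char 8 ('F'): step: R->4, L=3; F->plug->F->R->F->L->D->refl->G->L'->C->R'->H->plug->H
Char 9 ('E'): step: R->5, L=3; E->plug->E->R->E->L->H->refl->A->L'->D->R'->F->plug->F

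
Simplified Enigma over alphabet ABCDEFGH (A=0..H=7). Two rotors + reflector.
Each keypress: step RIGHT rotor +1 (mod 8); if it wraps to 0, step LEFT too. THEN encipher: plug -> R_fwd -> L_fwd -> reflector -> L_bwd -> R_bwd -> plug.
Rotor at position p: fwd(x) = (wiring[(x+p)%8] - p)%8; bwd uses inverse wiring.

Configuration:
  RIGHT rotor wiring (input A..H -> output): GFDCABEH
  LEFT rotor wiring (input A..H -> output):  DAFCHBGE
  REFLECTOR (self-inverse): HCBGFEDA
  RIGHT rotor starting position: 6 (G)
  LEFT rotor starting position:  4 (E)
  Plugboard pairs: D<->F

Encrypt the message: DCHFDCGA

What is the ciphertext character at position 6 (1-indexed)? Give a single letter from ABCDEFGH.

Char 1 ('D'): step: R->7, L=4; D->plug->F->R->B->L->F->refl->E->L'->F->R'->H->plug->H
Char 2 ('C'): step: R->0, L->5 (L advanced); C->plug->C->R->D->L->G->refl->D->L'->E->R'->G->plug->G
Char 3 ('H'): step: R->1, L=5; H->plug->H->R->F->L->A->refl->H->L'->C->R'->B->plug->B
Char 4 ('F'): step: R->2, L=5; F->plug->D->R->H->L->C->refl->B->L'->B->R'->A->plug->A
Char 5 ('D'): step: R->3, L=5; D->plug->F->R->D->L->G->refl->D->L'->E->R'->E->plug->E
Char 6 ('C'): step: R->4, L=5; C->plug->C->R->A->L->E->refl->F->L'->G->R'->H->plug->H

H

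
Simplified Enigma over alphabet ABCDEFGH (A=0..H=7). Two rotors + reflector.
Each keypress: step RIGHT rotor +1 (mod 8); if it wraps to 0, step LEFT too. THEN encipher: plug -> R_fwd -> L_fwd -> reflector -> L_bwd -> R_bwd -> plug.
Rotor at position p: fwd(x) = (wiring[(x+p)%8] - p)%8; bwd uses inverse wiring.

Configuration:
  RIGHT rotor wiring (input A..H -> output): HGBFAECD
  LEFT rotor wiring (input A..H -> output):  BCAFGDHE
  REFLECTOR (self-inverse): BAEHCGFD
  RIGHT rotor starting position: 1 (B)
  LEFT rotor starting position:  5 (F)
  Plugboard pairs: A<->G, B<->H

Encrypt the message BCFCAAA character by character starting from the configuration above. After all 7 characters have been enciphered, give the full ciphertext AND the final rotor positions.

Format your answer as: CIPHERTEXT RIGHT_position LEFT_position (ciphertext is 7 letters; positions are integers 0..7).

Char 1 ('B'): step: R->2, L=5; B->plug->H->R->E->L->F->refl->G->L'->A->R'->E->plug->E
Char 2 ('C'): step: R->3, L=5; C->plug->C->R->B->L->C->refl->E->L'->D->R'->G->plug->A
Char 3 ('F'): step: R->4, L=5; F->plug->F->R->C->L->H->refl->D->L'->F->R'->G->plug->A
Char 4 ('C'): step: R->5, L=5; C->plug->C->R->G->L->A->refl->B->L'->H->R'->A->plug->G
Char 5 ('A'): step: R->6, L=5; A->plug->G->R->C->L->H->refl->D->L'->F->R'->B->plug->H
Char 6 ('A'): step: R->7, L=5; A->plug->G->R->F->L->D->refl->H->L'->C->R'->D->plug->D
Char 7 ('A'): step: R->0, L->6 (L advanced); A->plug->G->R->C->L->D->refl->H->L'->F->R'->D->plug->D
Final: ciphertext=EAAGHDD, RIGHT=0, LEFT=6

Answer: EAAGHDD 0 6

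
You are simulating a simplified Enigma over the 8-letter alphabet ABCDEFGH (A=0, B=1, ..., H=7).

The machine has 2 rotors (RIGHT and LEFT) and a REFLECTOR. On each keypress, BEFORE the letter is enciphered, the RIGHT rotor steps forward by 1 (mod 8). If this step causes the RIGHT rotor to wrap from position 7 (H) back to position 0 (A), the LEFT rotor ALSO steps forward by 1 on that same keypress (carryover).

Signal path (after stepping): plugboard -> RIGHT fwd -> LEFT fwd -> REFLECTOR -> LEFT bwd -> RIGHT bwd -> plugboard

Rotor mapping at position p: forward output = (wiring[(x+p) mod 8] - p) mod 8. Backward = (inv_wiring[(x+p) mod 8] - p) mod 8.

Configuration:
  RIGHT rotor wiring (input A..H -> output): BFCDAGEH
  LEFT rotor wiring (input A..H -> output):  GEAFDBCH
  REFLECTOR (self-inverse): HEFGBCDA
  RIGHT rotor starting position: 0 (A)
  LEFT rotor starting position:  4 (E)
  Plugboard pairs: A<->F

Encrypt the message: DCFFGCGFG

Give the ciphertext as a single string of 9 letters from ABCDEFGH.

Answer: GGBABGCCF

Derivation:
Char 1 ('D'): step: R->1, L=4; D->plug->D->R->H->L->B->refl->E->L'->G->R'->G->plug->G
Char 2 ('C'): step: R->2, L=4; C->plug->C->R->G->L->E->refl->B->L'->H->R'->G->plug->G
Char 3 ('F'): step: R->3, L=4; F->plug->A->R->A->L->H->refl->A->L'->F->R'->B->plug->B
Char 4 ('F'): step: R->4, L=4; F->plug->A->R->E->L->C->refl->F->L'->B->R'->F->plug->A
Char 5 ('G'): step: R->5, L=4; G->plug->G->R->G->L->E->refl->B->L'->H->R'->B->plug->B
Char 6 ('C'): step: R->6, L=4; C->plug->C->R->D->L->D->refl->G->L'->C->R'->G->plug->G
Char 7 ('G'): step: R->7, L=4; G->plug->G->R->H->L->B->refl->E->L'->G->R'->C->plug->C
Char 8 ('F'): step: R->0, L->5 (L advanced); F->plug->A->R->B->L->F->refl->C->L'->C->R'->C->plug->C
Char 9 ('G'): step: R->1, L=5; G->plug->G->R->G->L->A->refl->H->L'->E->R'->A->plug->F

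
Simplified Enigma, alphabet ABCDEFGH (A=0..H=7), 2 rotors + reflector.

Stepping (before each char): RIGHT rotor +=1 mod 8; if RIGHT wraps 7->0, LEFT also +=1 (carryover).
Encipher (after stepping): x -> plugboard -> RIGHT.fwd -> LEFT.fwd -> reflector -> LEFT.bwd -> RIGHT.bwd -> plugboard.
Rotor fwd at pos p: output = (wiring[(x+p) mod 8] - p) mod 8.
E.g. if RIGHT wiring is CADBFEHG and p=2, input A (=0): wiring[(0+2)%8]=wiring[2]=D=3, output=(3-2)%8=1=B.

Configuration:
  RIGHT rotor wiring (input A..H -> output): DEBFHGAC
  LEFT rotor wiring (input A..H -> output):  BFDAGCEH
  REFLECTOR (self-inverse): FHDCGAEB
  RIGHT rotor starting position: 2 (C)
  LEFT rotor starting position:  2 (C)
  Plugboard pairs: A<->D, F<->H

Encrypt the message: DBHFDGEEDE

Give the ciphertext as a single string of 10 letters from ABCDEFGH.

Answer: GFEACECGCH

Derivation:
Char 1 ('D'): step: R->3, L=2; D->plug->A->R->C->L->E->refl->G->L'->B->R'->G->plug->G
Char 2 ('B'): step: R->4, L=2; B->plug->B->R->C->L->E->refl->G->L'->B->R'->H->plug->F
Char 3 ('H'): step: R->5, L=2; H->plug->F->R->E->L->C->refl->D->L'->H->R'->E->plug->E
Char 4 ('F'): step: R->6, L=2; F->plug->H->R->A->L->B->refl->H->L'->G->R'->D->plug->A
Char 5 ('D'): step: R->7, L=2; D->plug->A->R->D->L->A->refl->F->L'->F->R'->C->plug->C
Char 6 ('G'): step: R->0, L->3 (L advanced); G->plug->G->R->A->L->F->refl->A->L'->H->R'->E->plug->E
Char 7 ('E'): step: R->1, L=3; E->plug->E->R->F->L->G->refl->E->L'->E->R'->C->plug->C
Char 8 ('E'): step: R->2, L=3; E->plug->E->R->G->L->C->refl->D->L'->B->R'->G->plug->G
Char 9 ('D'): step: R->3, L=3; D->plug->A->R->C->L->H->refl->B->L'->D->R'->C->plug->C
Char 10 ('E'): step: R->4, L=3; E->plug->E->R->H->L->A->refl->F->L'->A->R'->F->plug->H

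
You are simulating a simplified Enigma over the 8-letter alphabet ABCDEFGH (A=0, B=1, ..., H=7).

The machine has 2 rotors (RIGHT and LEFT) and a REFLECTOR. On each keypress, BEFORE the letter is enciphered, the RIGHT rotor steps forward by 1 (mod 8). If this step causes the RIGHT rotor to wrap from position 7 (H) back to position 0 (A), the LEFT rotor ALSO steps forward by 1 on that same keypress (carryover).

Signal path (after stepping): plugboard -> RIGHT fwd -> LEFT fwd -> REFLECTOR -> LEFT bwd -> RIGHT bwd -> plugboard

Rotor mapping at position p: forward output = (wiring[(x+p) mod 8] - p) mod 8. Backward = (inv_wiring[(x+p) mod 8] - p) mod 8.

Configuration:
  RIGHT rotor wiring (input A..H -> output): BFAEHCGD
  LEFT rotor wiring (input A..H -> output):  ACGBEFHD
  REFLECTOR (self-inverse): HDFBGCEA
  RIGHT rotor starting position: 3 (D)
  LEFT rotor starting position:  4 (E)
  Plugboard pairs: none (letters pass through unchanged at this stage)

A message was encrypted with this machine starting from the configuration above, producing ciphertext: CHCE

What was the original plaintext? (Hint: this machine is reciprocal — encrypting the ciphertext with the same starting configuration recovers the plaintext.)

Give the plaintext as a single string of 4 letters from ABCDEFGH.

Answer: FBAA

Derivation:
Char 1 ('C'): step: R->4, L=4; C->plug->C->R->C->L->D->refl->B->L'->B->R'->F->plug->F
Char 2 ('H'): step: R->5, L=4; H->plug->H->R->C->L->D->refl->B->L'->B->R'->B->plug->B
Char 3 ('C'): step: R->6, L=4; C->plug->C->R->D->L->H->refl->A->L'->A->R'->A->plug->A
Char 4 ('E'): step: R->7, L=4; E->plug->E->R->F->L->G->refl->E->L'->E->R'->A->plug->A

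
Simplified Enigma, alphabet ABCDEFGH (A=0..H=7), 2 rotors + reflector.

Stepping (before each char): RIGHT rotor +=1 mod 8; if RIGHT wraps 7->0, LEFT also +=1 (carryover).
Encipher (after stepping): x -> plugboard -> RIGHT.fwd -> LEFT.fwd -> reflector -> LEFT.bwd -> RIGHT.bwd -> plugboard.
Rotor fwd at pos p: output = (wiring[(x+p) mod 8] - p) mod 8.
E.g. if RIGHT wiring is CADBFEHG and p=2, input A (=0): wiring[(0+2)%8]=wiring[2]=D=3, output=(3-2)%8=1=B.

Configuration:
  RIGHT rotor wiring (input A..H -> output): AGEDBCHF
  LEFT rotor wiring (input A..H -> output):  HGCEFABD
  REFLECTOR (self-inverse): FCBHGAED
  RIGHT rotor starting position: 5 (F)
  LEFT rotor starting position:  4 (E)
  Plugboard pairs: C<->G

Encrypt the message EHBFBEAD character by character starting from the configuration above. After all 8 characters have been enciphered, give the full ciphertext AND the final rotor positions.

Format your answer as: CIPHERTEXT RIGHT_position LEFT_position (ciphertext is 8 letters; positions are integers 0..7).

Answer: ADADAHHH 5 5

Derivation:
Char 1 ('E'): step: R->6, L=4; E->plug->E->R->G->L->G->refl->E->L'->B->R'->A->plug->A
Char 2 ('H'): step: R->7, L=4; H->plug->H->R->A->L->B->refl->C->L'->F->R'->D->plug->D
Char 3 ('B'): step: R->0, L->5 (L advanced); B->plug->B->R->G->L->H->refl->D->L'->A->R'->A->plug->A
Char 4 ('F'): step: R->1, L=5; F->plug->F->R->G->L->H->refl->D->L'->A->R'->D->plug->D
Char 5 ('B'): step: R->2, L=5; B->plug->B->R->B->L->E->refl->G->L'->C->R'->A->plug->A
Char 6 ('E'): step: R->3, L=5; E->plug->E->R->C->L->G->refl->E->L'->B->R'->H->plug->H
Char 7 ('A'): step: R->4, L=5; A->plug->A->R->F->L->F->refl->A->L'->H->R'->H->plug->H
Char 8 ('D'): step: R->5, L=5; D->plug->D->R->D->L->C->refl->B->L'->E->R'->H->plug->H
Final: ciphertext=ADADAHHH, RIGHT=5, LEFT=5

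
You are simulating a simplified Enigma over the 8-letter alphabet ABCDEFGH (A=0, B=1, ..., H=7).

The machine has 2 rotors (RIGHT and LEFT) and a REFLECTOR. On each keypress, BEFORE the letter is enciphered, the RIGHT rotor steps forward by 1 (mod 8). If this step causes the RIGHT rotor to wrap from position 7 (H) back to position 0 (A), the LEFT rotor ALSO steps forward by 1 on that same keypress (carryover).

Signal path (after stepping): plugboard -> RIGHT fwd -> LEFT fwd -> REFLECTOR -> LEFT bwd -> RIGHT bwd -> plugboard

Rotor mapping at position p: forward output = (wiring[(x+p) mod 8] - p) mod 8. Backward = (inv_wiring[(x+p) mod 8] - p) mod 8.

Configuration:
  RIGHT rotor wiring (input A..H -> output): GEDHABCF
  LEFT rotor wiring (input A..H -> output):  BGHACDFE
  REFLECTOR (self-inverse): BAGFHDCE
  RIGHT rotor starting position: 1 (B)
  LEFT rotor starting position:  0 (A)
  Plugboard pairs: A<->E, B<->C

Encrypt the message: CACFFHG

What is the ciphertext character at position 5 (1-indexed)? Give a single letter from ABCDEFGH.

Char 1 ('C'): step: R->2, L=0; C->plug->B->R->F->L->D->refl->F->L'->G->R'->C->plug->B
Char 2 ('A'): step: R->3, L=0; A->plug->E->R->C->L->H->refl->E->L'->H->R'->D->plug->D
Char 3 ('C'): step: R->4, L=0; C->plug->B->R->F->L->D->refl->F->L'->G->R'->C->plug->B
Char 4 ('F'): step: R->5, L=0; F->plug->F->R->G->L->F->refl->D->L'->F->R'->B->plug->C
Char 5 ('F'): step: R->6, L=0; F->plug->F->R->B->L->G->refl->C->L'->E->R'->A->plug->E

E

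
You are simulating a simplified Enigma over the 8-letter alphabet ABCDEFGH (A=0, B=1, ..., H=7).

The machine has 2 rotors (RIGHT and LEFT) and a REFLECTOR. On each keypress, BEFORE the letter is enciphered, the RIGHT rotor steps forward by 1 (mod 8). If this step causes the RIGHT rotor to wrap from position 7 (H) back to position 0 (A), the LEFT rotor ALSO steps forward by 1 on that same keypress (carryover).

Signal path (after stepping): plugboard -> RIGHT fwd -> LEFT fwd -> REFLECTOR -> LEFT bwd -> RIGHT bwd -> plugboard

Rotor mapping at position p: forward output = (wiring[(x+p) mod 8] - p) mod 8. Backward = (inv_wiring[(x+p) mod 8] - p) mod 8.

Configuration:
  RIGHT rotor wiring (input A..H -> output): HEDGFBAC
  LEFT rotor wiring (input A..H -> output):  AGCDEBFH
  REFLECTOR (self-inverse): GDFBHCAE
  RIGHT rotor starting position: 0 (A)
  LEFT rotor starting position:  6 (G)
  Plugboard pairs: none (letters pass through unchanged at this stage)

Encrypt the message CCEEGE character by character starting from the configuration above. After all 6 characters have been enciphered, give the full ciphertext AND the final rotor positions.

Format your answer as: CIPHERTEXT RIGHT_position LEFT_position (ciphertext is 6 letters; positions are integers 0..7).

Char 1 ('C'): step: R->1, L=6; C->plug->C->R->F->L->F->refl->C->L'->C->R'->B->plug->B
Char 2 ('C'): step: R->2, L=6; C->plug->C->R->D->L->A->refl->G->L'->G->R'->E->plug->E
Char 3 ('E'): step: R->3, L=6; E->plug->E->R->H->L->D->refl->B->L'->B->R'->G->plug->G
Char 4 ('E'): step: R->4, L=6; E->plug->E->R->D->L->A->refl->G->L'->G->R'->D->plug->D
Char 5 ('G'): step: R->5, L=6; G->plug->G->R->B->L->B->refl->D->L'->H->R'->E->plug->E
Char 6 ('E'): step: R->6, L=6; E->plug->E->R->F->L->F->refl->C->L'->C->R'->A->plug->A
Final: ciphertext=BEGDEA, RIGHT=6, LEFT=6

Answer: BEGDEA 6 6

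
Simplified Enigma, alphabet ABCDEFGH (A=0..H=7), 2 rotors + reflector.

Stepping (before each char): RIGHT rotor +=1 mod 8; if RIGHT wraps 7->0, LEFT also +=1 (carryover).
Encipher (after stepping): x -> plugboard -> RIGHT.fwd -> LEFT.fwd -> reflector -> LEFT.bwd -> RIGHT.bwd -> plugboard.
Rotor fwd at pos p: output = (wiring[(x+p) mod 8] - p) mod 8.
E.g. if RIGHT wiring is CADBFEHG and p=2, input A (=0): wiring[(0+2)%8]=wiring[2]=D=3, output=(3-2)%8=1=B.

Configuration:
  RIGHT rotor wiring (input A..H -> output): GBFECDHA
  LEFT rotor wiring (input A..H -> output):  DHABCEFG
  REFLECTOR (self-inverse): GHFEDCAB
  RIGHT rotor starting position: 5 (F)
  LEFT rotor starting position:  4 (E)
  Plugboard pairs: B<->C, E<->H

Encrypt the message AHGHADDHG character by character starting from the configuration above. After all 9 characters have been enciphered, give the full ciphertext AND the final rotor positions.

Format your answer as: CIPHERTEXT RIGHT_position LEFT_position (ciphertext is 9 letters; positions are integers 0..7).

Char 1 ('A'): step: R->6, L=4; A->plug->A->R->B->L->A->refl->G->L'->A->R'->C->plug->B
Char 2 ('H'): step: R->7, L=4; H->plug->E->R->F->L->D->refl->E->L'->G->R'->D->plug->D
Char 3 ('G'): step: R->0, L->5 (L advanced); G->plug->G->R->H->L->F->refl->C->L'->E->R'->D->plug->D
Char 4 ('H'): step: R->1, L=5; H->plug->E->R->C->L->B->refl->H->L'->A->R'->A->plug->A
Char 5 ('A'): step: R->2, L=5; A->plug->A->R->D->L->G->refl->A->L'->B->R'->D->plug->D
Char 6 ('D'): step: R->3, L=5; D->plug->D->R->E->L->C->refl->F->L'->H->R'->B->plug->C
Char 7 ('D'): step: R->4, L=5; D->plug->D->R->E->L->C->refl->F->L'->H->R'->B->plug->C
Char 8 ('H'): step: R->5, L=5; H->plug->E->R->E->L->C->refl->F->L'->H->R'->G->plug->G
Char 9 ('G'): step: R->6, L=5; G->plug->G->R->E->L->C->refl->F->L'->H->R'->E->plug->H
Final: ciphertext=BDDADCCGH, RIGHT=6, LEFT=5

Answer: BDDADCCGH 6 5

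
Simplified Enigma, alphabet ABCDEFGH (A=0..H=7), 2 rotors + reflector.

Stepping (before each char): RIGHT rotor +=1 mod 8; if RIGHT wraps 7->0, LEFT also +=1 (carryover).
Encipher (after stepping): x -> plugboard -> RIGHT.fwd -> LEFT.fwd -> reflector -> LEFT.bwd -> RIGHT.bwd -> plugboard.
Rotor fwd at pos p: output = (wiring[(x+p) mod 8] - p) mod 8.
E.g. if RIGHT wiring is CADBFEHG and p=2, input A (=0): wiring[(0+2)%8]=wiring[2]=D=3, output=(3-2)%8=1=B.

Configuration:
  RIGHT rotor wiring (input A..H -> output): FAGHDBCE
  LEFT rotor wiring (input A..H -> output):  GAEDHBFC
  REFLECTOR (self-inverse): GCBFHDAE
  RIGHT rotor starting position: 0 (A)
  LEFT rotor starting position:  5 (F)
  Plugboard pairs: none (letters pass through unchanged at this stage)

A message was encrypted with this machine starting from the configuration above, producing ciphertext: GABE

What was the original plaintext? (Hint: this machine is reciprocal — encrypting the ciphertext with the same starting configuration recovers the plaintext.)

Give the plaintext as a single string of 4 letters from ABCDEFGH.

Char 1 ('G'): step: R->1, L=5; G->plug->G->R->D->L->B->refl->C->L'->H->R'->A->plug->A
Char 2 ('A'): step: R->2, L=5; A->plug->A->R->E->L->D->refl->F->L'->C->R'->F->plug->F
Char 3 ('B'): step: R->3, L=5; B->plug->B->R->A->L->E->refl->H->L'->F->R'->G->plug->G
Char 4 ('E'): step: R->4, L=5; E->plug->E->R->B->L->A->refl->G->L'->G->R'->C->plug->C

Answer: AFGC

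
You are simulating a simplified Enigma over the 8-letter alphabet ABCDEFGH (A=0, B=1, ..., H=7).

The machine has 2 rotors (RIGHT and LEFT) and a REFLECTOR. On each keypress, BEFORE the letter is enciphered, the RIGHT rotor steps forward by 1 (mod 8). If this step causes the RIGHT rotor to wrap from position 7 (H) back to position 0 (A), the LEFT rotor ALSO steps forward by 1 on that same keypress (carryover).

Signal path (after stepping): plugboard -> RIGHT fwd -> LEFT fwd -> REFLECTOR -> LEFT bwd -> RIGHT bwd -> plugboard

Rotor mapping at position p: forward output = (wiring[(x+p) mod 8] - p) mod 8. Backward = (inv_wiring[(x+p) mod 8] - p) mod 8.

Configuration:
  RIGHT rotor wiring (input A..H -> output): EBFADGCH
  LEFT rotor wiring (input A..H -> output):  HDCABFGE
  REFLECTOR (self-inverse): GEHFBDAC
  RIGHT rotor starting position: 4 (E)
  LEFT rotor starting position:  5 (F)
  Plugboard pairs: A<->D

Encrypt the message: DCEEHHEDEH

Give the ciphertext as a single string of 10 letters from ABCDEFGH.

Answer: AGGFGFHFCB

Derivation:
Char 1 ('D'): step: R->5, L=5; D->plug->A->R->B->L->B->refl->E->L'->H->R'->D->plug->A
Char 2 ('C'): step: R->6, L=5; C->plug->C->R->G->L->D->refl->F->L'->F->R'->G->plug->G
Char 3 ('E'): step: R->7, L=5; E->plug->E->R->B->L->B->refl->E->L'->H->R'->G->plug->G
Char 4 ('E'): step: R->0, L->6 (L advanced); E->plug->E->R->D->L->F->refl->D->L'->G->R'->F->plug->F
Char 5 ('H'): step: R->1, L=6; H->plug->H->R->D->L->F->refl->D->L'->G->R'->G->plug->G
Char 6 ('H'): step: R->2, L=6; H->plug->H->R->H->L->H->refl->C->L'->F->R'->F->plug->F
Char 7 ('E'): step: R->3, L=6; E->plug->E->R->E->L->E->refl->B->L'->C->R'->H->plug->H
Char 8 ('D'): step: R->4, L=6; D->plug->A->R->H->L->H->refl->C->L'->F->R'->F->plug->F
Char 9 ('E'): step: R->5, L=6; E->plug->E->R->E->L->E->refl->B->L'->C->R'->C->plug->C
Char 10 ('H'): step: R->6, L=6; H->plug->H->R->A->L->A->refl->G->L'->B->R'->B->plug->B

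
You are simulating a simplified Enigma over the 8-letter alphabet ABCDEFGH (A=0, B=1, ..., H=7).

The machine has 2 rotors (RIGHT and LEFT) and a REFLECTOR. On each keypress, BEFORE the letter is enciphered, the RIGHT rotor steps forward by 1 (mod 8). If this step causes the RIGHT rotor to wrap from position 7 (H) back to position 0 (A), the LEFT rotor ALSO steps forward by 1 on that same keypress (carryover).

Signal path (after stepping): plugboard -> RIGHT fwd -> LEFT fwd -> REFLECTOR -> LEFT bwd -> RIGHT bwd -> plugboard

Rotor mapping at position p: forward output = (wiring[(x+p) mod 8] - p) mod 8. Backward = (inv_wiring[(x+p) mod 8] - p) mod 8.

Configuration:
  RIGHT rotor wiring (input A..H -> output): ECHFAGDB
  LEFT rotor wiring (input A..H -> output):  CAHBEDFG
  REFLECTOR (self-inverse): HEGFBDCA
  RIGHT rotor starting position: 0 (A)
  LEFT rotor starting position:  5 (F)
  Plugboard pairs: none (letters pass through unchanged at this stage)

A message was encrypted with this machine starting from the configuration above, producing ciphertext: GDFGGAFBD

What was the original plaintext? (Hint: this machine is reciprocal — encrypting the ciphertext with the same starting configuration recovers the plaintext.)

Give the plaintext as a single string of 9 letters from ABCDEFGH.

Answer: EBGAEHGAE

Derivation:
Char 1 ('G'): step: R->1, L=5; G->plug->G->R->A->L->G->refl->C->L'->F->R'->E->plug->E
Char 2 ('D'): step: R->2, L=5; D->plug->D->R->E->L->D->refl->F->L'->D->R'->B->plug->B
Char 3 ('F'): step: R->3, L=5; F->plug->F->R->B->L->A->refl->H->L'->H->R'->G->plug->G
Char 4 ('G'): step: R->4, L=5; G->plug->G->R->D->L->F->refl->D->L'->E->R'->A->plug->A
Char 5 ('G'): step: R->5, L=5; G->plug->G->R->A->L->G->refl->C->L'->F->R'->E->plug->E
Char 6 ('A'): step: R->6, L=5; A->plug->A->R->F->L->C->refl->G->L'->A->R'->H->plug->H
Char 7 ('F'): step: R->7, L=5; F->plug->F->R->B->L->A->refl->H->L'->H->R'->G->plug->G
Char 8 ('B'): step: R->0, L->6 (L advanced); B->plug->B->R->C->L->E->refl->B->L'->E->R'->A->plug->A
Char 9 ('D'): step: R->1, L=6; D->plug->D->R->H->L->F->refl->D->L'->F->R'->E->plug->E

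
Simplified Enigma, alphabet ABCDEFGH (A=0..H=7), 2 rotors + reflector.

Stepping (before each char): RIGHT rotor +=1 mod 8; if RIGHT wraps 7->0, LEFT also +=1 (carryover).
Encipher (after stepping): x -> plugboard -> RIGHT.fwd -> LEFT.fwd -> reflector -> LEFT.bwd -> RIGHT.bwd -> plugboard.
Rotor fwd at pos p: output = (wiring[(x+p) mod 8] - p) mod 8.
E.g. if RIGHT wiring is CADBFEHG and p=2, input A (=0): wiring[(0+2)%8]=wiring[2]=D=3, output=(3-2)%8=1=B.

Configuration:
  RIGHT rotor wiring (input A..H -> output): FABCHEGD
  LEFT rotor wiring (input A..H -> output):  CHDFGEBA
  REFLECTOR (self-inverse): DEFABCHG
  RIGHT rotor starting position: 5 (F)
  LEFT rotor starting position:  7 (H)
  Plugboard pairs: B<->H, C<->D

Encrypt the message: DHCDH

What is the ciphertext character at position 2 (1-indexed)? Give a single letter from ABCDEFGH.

Char 1 ('D'): step: R->6, L=7; D->plug->C->R->H->L->C->refl->F->L'->G->R'->H->plug->B
Char 2 ('H'): step: R->7, L=7; H->plug->B->R->G->L->F->refl->C->L'->H->R'->H->plug->B

B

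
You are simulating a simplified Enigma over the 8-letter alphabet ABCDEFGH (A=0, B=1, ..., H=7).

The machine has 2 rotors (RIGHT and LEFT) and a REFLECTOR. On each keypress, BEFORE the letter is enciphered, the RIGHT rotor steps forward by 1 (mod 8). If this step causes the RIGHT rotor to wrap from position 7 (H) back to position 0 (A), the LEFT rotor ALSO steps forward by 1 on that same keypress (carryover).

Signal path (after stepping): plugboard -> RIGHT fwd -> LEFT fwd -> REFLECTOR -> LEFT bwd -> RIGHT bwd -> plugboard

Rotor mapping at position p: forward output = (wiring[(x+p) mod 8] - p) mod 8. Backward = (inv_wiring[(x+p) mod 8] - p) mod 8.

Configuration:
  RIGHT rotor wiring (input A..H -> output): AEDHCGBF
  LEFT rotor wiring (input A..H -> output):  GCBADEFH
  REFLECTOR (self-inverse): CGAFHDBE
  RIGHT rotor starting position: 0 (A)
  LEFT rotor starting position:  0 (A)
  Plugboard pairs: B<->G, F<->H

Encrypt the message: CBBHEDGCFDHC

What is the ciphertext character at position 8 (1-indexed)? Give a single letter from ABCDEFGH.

Char 1 ('C'): step: R->1, L=0; C->plug->C->R->G->L->F->refl->D->L'->E->R'->G->plug->B
Char 2 ('B'): step: R->2, L=0; B->plug->G->R->G->L->F->refl->D->L'->E->R'->D->plug->D
Char 3 ('B'): step: R->3, L=0; B->plug->G->R->B->L->C->refl->A->L'->D->R'->C->plug->C
Char 4 ('H'): step: R->4, L=0; H->plug->F->R->A->L->G->refl->B->L'->C->R'->B->plug->G
Char 5 ('E'): step: R->5, L=0; E->plug->E->R->H->L->H->refl->E->L'->F->R'->H->plug->F
Char 6 ('D'): step: R->6, L=0; D->plug->D->R->G->L->F->refl->D->L'->E->R'->G->plug->B
Char 7 ('G'): step: R->7, L=0; G->plug->B->R->B->L->C->refl->A->L'->D->R'->F->plug->H
Char 8 ('C'): step: R->0, L->1 (L advanced); C->plug->C->R->D->L->C->refl->A->L'->B->R'->G->plug->B

B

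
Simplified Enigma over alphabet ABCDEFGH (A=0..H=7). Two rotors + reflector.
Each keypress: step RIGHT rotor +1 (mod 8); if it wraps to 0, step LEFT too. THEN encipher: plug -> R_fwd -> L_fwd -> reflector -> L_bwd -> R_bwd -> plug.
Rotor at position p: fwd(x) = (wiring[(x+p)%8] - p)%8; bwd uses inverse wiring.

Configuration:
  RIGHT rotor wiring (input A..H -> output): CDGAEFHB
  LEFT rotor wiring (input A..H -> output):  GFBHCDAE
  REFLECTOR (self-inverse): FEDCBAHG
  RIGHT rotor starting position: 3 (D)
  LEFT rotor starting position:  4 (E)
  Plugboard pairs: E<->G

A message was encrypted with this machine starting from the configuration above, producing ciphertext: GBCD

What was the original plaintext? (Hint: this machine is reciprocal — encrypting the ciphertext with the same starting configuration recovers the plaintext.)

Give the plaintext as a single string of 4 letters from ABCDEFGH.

Answer: CDHC

Derivation:
Char 1 ('G'): step: R->4, L=4; G->plug->E->R->G->L->F->refl->A->L'->D->R'->C->plug->C
Char 2 ('B'): step: R->5, L=4; B->plug->B->R->C->L->E->refl->B->L'->F->R'->D->plug->D
Char 3 ('C'): step: R->6, L=4; C->plug->C->R->E->L->C->refl->D->L'->H->R'->H->plug->H
Char 4 ('D'): step: R->7, L=4; D->plug->D->R->H->L->D->refl->C->L'->E->R'->C->plug->C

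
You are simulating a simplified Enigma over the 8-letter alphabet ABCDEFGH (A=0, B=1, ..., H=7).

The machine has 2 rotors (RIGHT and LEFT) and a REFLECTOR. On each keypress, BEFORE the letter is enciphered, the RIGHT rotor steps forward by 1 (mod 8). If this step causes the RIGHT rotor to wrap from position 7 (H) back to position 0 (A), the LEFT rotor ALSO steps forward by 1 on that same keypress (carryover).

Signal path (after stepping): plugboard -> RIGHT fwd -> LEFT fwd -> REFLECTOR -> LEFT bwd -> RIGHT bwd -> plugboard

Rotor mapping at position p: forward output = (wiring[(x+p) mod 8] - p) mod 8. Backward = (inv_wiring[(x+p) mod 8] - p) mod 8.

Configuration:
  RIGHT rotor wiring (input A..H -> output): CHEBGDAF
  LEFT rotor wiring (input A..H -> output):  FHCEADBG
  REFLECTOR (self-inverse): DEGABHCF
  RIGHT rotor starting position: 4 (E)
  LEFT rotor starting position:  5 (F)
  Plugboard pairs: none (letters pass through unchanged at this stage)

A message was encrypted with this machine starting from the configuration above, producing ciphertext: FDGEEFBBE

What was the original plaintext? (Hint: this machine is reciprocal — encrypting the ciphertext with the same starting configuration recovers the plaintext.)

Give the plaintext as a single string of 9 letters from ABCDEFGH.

Char 1 ('F'): step: R->5, L=5; F->plug->F->R->H->L->D->refl->A->L'->D->R'->B->plug->B
Char 2 ('D'): step: R->6, L=5; D->plug->D->R->B->L->E->refl->B->L'->C->R'->A->plug->A
Char 3 ('G'): step: R->7, L=5; G->plug->G->R->E->L->C->refl->G->L'->A->R'->C->plug->C
Char 4 ('E'): step: R->0, L->6 (L advanced); E->plug->E->R->G->L->C->refl->G->L'->F->R'->H->plug->H
Char 5 ('E'): step: R->1, L=6; E->plug->E->R->C->L->H->refl->F->L'->H->R'->F->plug->F
Char 6 ('F'): step: R->2, L=6; F->plug->F->R->D->L->B->refl->E->L'->E->R'->C->plug->C
Char 7 ('B'): step: R->3, L=6; B->plug->B->R->D->L->B->refl->E->L'->E->R'->G->plug->G
Char 8 ('B'): step: R->4, L=6; B->plug->B->R->H->L->F->refl->H->L'->C->R'->A->plug->A
Char 9 ('E'): step: R->5, L=6; E->plug->E->R->C->L->H->refl->F->L'->H->R'->F->plug->F

Answer: BACHFCGAF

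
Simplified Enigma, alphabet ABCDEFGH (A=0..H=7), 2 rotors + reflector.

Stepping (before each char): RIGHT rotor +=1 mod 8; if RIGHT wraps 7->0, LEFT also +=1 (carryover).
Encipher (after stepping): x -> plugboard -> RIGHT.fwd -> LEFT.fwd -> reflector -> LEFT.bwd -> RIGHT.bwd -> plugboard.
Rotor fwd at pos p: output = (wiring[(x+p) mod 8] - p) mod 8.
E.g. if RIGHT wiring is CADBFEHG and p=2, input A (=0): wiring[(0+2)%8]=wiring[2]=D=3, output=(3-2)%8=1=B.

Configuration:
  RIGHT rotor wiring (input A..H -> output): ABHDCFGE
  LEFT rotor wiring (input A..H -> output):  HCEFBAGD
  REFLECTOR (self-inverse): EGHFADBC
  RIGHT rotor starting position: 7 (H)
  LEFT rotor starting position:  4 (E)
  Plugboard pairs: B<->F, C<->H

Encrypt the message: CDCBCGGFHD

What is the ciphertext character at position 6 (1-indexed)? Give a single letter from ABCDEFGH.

Char 1 ('C'): step: R->0, L->5 (L advanced); C->plug->H->R->E->L->F->refl->D->L'->A->R'->A->plug->A
Char 2 ('D'): step: R->1, L=5; D->plug->D->R->B->L->B->refl->G->L'->C->R'->C->plug->H
Char 3 ('C'): step: R->2, L=5; C->plug->H->R->H->L->E->refl->A->L'->G->R'->G->plug->G
Char 4 ('B'): step: R->3, L=5; B->plug->F->R->F->L->H->refl->C->L'->D->R'->D->plug->D
Char 5 ('C'): step: R->4, L=5; C->plug->H->R->H->L->E->refl->A->L'->G->R'->A->plug->A
Char 6 ('G'): step: R->5, L=5; G->plug->G->R->G->L->A->refl->E->L'->H->R'->C->plug->H

H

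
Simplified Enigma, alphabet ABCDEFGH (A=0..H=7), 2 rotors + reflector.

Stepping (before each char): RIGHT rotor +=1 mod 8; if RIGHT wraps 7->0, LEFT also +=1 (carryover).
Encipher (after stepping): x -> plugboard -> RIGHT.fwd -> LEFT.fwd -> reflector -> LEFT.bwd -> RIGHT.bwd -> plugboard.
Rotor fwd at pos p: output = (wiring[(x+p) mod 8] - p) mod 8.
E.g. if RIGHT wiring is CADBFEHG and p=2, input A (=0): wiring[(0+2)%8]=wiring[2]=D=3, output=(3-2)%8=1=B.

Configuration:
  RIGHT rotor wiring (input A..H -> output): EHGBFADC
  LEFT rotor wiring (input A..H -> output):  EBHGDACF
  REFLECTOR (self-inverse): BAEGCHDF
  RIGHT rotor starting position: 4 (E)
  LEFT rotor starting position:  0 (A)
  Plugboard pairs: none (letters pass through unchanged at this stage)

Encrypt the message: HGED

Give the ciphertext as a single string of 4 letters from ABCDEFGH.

Char 1 ('H'): step: R->5, L=0; H->plug->H->R->A->L->E->refl->C->L'->G->R'->B->plug->B
Char 2 ('G'): step: R->6, L=0; G->plug->G->R->H->L->F->refl->H->L'->C->R'->H->plug->H
Char 3 ('E'): step: R->7, L=0; E->plug->E->R->C->L->H->refl->F->L'->H->R'->D->plug->D
Char 4 ('D'): step: R->0, L->1 (L advanced); D->plug->D->R->B->L->G->refl->D->L'->H->R'->B->plug->B

Answer: BHDB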